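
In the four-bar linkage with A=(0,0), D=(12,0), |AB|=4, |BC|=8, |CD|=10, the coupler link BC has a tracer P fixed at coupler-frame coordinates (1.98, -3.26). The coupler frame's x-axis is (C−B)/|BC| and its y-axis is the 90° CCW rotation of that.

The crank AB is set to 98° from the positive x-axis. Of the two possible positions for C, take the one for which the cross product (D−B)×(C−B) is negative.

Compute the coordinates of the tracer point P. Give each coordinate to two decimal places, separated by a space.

-2.77 0.86

A=(0,0), D=(12.00,0)
B = A + 4.00·(cos98°, sin98°) = (-0.5567, 3.9611)
|BD| = 13.1666
circle(B,8.00) ∩ circle(D,10.00): a=5.2162, h=6.0656
  candidates: C₊=(6.2427,8.1764) cross=79.863; C₋=(2.5931,-3.3927) cross=-79.863
  mode - wants cross < 0 → take C=(2.5931,-3.3927) (cross=-79.863)
ex = (C−B)/|BC| = (0.3937,-0.9192); ey = (0.9192,0.3937)
P = B + 1.98·ex + -3.26·ey = (-2.7738,0.8575)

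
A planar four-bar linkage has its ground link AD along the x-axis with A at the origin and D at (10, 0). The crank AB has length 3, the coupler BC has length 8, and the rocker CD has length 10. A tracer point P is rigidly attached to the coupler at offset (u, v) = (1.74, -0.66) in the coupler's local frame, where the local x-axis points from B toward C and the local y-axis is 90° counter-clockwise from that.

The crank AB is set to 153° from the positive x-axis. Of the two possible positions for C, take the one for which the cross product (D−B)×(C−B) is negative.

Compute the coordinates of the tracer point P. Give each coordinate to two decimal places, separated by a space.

A=(0,0), D=(10.00,0)
B = A + 3.00·(cos153°, sin153°) = (-2.6730, 1.3620)
|BD| = 12.7460
circle(B,8.00) ∩ circle(D,10.00): a=4.9608, h=6.2762
  candidates: C₊=(2.9300,7.0721) cross=79.996; C₋=(1.5887,-5.4084) cross=-79.996
  mode - wants cross < 0 → take C=(1.5887,-5.4084) (cross=-79.996)
ex = (C−B)/|BC| = (0.5327,-0.8463); ey = (0.8463,0.5327)
P = B + 1.74·ex + -0.66·ey = (-2.3046,-0.4622)

-2.30 -0.46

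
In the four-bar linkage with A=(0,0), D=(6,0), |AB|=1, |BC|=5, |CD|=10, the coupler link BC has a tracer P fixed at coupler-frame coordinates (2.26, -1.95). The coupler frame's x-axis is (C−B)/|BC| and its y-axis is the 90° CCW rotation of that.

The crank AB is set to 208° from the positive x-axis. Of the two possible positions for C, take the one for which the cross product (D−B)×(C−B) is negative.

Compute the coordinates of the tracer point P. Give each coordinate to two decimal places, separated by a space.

-3.48 -1.95

A=(0,0), D=(6.00,0)
B = A + 1.00·(cos208°, sin208°) = (-0.8829, -0.4695)
|BD| = 6.8989
circle(B,5.00) ∩ circle(D,10.00): a=-1.9861, h=4.5886
  candidates: C₊=(-3.1767,3.9733) cross=31.656; C₋=(-2.5522,-5.1826) cross=-31.656
  mode - wants cross < 0 → take C=(-2.5522,-5.1826) (cross=-31.656)
ex = (C−B)/|BC| = (-0.3339,-0.9426); ey = (0.9426,-0.3339)
P = B + 2.26·ex + -1.95·ey = (-3.4756,-1.9488)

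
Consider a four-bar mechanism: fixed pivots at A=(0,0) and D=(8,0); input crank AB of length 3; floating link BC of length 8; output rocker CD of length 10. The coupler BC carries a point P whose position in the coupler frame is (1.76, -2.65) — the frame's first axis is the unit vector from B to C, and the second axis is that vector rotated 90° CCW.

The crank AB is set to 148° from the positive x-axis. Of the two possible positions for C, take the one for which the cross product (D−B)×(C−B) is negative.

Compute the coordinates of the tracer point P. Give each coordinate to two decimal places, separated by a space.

A=(0,0), D=(8.00,0)
B = A + 3.00·(cos148°, sin148°) = (-2.5441, 1.5898)
|BD| = 10.6633
circle(B,8.00) ∩ circle(D,10.00): a=3.6436, h=7.1221
  candidates: C₊=(2.1206,8.0890) cross=75.945; C₋=(-0.0030,-5.9959) cross=-75.945
  mode - wants cross < 0 → take C=(-0.0030,-5.9959) (cross=-75.945)
ex = (C−B)/|BC| = (0.3176,-0.9482); ey = (0.9482,0.3176)
P = B + 1.76·ex + -2.65·ey = (-4.4979,-0.9208)

-4.50 -0.92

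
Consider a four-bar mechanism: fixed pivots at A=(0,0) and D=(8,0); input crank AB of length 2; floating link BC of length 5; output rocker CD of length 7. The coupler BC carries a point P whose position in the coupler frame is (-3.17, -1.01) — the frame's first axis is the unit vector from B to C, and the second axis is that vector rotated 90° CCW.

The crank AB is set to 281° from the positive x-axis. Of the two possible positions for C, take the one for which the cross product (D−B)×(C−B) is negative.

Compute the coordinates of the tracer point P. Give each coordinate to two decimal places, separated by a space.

A=(0,0), D=(8.00,0)
B = A + 2.00·(cos281°, sin281°) = (0.3816, -1.9633)
|BD| = 7.8673
circle(B,5.00) ∩ circle(D,7.00): a=2.4083, h=4.3818
  candidates: C₊=(1.6203,2.8809) cross=34.473; C₋=(3.8072,-5.6054) cross=-34.473
  mode - wants cross < 0 → take C=(3.8072,-5.6054) (cross=-34.473)
ex = (C−B)/|BC| = (0.6851,-0.7284); ey = (0.7284,0.6851)
P = B + -3.17·ex + -1.01·ey = (-2.5259,-0.3461)

-2.53 -0.35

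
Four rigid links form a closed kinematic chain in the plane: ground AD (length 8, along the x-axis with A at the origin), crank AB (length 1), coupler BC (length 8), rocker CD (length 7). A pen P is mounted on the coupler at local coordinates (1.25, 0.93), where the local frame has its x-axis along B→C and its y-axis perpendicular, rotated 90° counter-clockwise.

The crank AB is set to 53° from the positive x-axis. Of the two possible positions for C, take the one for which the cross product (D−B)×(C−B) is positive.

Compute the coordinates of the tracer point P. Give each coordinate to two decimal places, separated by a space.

0.76 2.35

A=(0,0), D=(8.00,0)
B = A + 1.00·(cos53°, sin53°) = (0.6018, 0.7986)
|BD| = 7.4412
circle(B,8.00) ∩ circle(D,7.00): a=4.7285, h=6.4530
  candidates: C₊=(5.9956,6.7069) cross=48.018; C₋=(4.6104,-6.1246) cross=-48.018
  mode + wants cross > 0 → take C=(5.9956,6.7069) (cross=48.018)
ex = (C−B)/|BC| = (0.6742,0.7385); ey = (-0.7385,0.6742)
P = B + 1.25·ex + 0.93·ey = (0.7578,2.3488)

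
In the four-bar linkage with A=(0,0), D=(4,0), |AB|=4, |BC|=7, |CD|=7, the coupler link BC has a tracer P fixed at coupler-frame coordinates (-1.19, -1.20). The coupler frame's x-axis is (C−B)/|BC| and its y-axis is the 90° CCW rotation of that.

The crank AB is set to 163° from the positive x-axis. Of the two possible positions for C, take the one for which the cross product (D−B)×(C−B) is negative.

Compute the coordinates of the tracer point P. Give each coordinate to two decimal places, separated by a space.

-5.42 1.72

A=(0,0), D=(4.00,0)
B = A + 4.00·(cos163°, sin163°) = (-3.8252, 1.1695)
|BD| = 7.9121
circle(B,7.00) ∩ circle(D,7.00): a=3.9561, h=5.7749
  candidates: C₊=(0.9410,6.2962) cross=45.692; C₋=(-0.7662,-5.1267) cross=-45.692
  mode - wants cross < 0 → take C=(-0.7662,-5.1267) (cross=-45.692)
ex = (C−B)/|BC| = (0.4370,-0.8995); ey = (0.8995,0.4370)
P = B + -1.19·ex + -1.20·ey = (-5.4246,1.7154)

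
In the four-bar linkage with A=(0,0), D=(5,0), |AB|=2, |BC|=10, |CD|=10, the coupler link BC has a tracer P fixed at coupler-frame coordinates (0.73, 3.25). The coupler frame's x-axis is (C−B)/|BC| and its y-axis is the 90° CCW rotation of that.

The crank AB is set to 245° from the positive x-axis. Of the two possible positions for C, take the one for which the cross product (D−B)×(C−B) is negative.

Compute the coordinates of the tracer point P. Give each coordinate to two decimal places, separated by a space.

A=(0,0), D=(5.00,0)
B = A + 2.00·(cos245°, sin245°) = (-0.8452, -1.8126)
|BD| = 6.1198
circle(B,10.00) ∩ circle(D,10.00): a=3.0599, h=9.5203
  candidates: C₊=(-0.7424,8.1869) cross=58.263; C₋=(4.8972,-9.9995) cross=-58.263
  mode - wants cross < 0 → take C=(4.8972,-9.9995) (cross=-58.263)
ex = (C−B)/|BC| = (0.5742,-0.8187); ey = (0.8187,0.5742)
P = B + 0.73·ex + 3.25·ey = (2.2347,-0.5440)

2.23 -0.54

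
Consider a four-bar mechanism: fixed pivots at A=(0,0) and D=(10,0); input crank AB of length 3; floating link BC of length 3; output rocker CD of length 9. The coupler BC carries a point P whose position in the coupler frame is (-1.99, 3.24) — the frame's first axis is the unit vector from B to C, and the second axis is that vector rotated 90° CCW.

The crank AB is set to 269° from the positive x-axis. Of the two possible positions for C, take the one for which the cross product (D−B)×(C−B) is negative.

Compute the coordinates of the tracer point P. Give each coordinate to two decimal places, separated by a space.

0.25 0.79

A=(0,0), D=(10.00,0)
B = A + 3.00·(cos269°, sin269°) = (-0.0524, -2.9995)
|BD| = 10.4903
circle(B,3.00) ∩ circle(D,9.00): a=1.8134, h=2.3899
  candidates: C₊=(1.0020,-0.1909) cross=25.070; C₋=(2.3687,-4.7711) cross=-25.070
  mode - wants cross < 0 → take C=(2.3687,-4.7711) (cross=-25.070)
ex = (C−B)/|BC| = (0.8070,-0.5905); ey = (0.5905,0.8070)
P = B + -1.99·ex + 3.24·ey = (0.2550,0.7903)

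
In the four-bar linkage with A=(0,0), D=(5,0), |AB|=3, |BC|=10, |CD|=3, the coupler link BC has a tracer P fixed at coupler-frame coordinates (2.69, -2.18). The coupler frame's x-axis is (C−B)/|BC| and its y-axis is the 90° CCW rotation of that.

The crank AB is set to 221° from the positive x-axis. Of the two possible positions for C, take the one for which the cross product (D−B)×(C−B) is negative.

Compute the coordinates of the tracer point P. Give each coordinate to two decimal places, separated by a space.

0.57 -3.96

A=(0,0), D=(5.00,0)
B = A + 3.00·(cos221°, sin221°) = (-2.2641, -1.9682)
|BD| = 7.5260
circle(B,10.00) ∩ circle(D,3.00): a=9.8087, h=1.9467
  candidates: C₊=(6.6941,2.4759) cross=14.651; C₋=(7.7123,-1.2820) cross=-14.651
  mode - wants cross < 0 → take C=(7.7123,-1.2820) (cross=-14.651)
ex = (C−B)/|BC| = (0.9976,0.0686); ey = (-0.0686,0.9976)
P = B + 2.69·ex + -2.18·ey = (0.5691,-3.9584)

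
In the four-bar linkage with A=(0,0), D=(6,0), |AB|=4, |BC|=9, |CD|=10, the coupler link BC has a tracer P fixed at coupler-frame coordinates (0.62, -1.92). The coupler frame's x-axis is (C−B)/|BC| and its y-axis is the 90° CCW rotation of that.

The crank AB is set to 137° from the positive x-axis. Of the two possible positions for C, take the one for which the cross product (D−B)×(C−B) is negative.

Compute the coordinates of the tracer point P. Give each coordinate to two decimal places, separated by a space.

-4.76 1.88

A=(0,0), D=(6.00,0)
B = A + 4.00·(cos137°, sin137°) = (-2.9254, 2.7280)
|BD| = 9.3330
circle(B,9.00) ∩ circle(D,10.00): a=3.6486, h=8.2273
  candidates: C₊=(2.9686,9.5295) cross=76.785; C₋=(-1.8409,-6.2064) cross=-76.785
  mode - wants cross < 0 → take C=(-1.8409,-6.2064) (cross=-76.785)
ex = (C−B)/|BC| = (0.1205,-0.9927); ey = (0.9927,0.1205)
P = B + 0.62·ex + -1.92·ey = (-4.7567,1.8812)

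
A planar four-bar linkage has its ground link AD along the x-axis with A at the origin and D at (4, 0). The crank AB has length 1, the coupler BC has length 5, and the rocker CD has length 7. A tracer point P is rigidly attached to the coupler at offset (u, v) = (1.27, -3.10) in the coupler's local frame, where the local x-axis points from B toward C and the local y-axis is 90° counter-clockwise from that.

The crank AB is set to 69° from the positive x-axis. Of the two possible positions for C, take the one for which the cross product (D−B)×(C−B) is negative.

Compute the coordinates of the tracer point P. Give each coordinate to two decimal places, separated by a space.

A=(0,0), D=(4.00,0)
B = A + 1.00·(cos69°, sin69°) = (0.3584, 0.9336)
|BD| = 3.7594
circle(B,5.00) ∩ circle(D,7.00): a=-1.3123, h=4.8247
  candidates: C₊=(0.2853,5.9330) cross=18.138; C₋=(-2.1110,-3.4141) cross=-18.138
  mode - wants cross < 0 → take C=(-2.1110,-3.4141) (cross=-18.138)
ex = (C−B)/|BC| = (-0.4939,-0.8695); ey = (0.8695,-0.4939)
P = B + 1.27·ex + -3.10·ey = (-2.9644,1.3603)

-2.96 1.36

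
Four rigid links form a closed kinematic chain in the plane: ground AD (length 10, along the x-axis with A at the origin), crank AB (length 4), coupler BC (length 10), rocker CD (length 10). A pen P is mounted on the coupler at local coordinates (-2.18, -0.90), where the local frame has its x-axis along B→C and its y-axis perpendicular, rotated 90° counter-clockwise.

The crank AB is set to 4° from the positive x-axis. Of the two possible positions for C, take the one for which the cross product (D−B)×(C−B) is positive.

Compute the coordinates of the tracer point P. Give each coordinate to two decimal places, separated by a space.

4.08 -2.08

A=(0,0), D=(10.00,0)
B = A + 4.00·(cos4°, sin4°) = (3.9903, 0.2790)
|BD| = 6.0162
circle(B,10.00) ∩ circle(D,10.00): a=3.0081, h=9.5368
  candidates: C₊=(7.4374,9.6661) cross=57.376; C₋=(6.5528,-9.3871) cross=-57.376
  mode + wants cross > 0 → take C=(7.4374,9.6661) (cross=57.376)
ex = (C−B)/|BC| = (0.3447,0.9387); ey = (-0.9387,0.3447)
P = B + -2.18·ex + -0.90·ey = (4.0836,-2.0776)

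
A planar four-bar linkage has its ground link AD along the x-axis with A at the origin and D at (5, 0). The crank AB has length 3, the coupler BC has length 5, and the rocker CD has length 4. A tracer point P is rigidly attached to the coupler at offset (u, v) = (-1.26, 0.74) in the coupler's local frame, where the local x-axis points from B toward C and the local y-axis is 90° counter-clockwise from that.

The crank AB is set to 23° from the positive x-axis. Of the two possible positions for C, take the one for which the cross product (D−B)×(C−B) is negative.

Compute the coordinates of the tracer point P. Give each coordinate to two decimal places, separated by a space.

3.27 2.54

A=(0,0), D=(5.00,0)
B = A + 3.00·(cos23°, sin23°) = (2.7615, 1.1722)
|BD| = 2.5268
circle(B,5.00) ∩ circle(D,4.00): a=3.0443, h=3.9664
  candidates: C₊=(7.2984,3.2737) cross=10.022; C₋=(3.6184,-3.7538) cross=-10.022
  mode - wants cross < 0 → take C=(3.6184,-3.7538) (cross=-10.022)
ex = (C−B)/|BC| = (0.1714,-0.9852); ey = (0.9852,0.1714)
P = B + -1.26·ex + 0.74·ey = (3.2746,2.5404)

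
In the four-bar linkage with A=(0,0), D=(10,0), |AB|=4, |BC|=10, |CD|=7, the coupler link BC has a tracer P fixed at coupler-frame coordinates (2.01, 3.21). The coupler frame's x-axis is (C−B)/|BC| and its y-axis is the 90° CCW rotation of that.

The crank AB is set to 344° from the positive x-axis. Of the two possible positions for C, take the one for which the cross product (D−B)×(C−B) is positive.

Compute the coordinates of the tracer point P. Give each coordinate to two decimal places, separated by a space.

A=(0,0), D=(10.00,0)
B = A + 4.00·(cos344°, sin344°) = (3.8450, -1.1025)
|BD| = 6.2529
circle(B,10.00) ∩ circle(D,7.00): a=7.2046, h=6.9350
  candidates: C₊=(9.7139,6.9942) cross=43.364; C₋=(12.1595,-6.6586) cross=-43.364
  mode + wants cross > 0 → take C=(9.7139,6.9942) (cross=43.364)
ex = (C−B)/|BC| = (0.5869,0.8097); ey = (-0.8097,0.5869)
P = B + 2.01·ex + 3.21·ey = (2.4256,2.4088)

2.43 2.41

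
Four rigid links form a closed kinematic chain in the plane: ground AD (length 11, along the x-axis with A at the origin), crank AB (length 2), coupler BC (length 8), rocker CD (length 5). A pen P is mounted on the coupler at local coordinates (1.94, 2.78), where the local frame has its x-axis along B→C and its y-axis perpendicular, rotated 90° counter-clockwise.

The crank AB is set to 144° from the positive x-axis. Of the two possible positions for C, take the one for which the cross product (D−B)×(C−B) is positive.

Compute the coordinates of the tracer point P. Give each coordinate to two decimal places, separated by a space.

A=(0,0), D=(11.00,0)
B = A + 2.00·(cos144°, sin144°) = (-1.6180, 1.1756)
|BD| = 12.6727
circle(B,8.00) ∩ circle(D,5.00): a=7.8751, h=1.4082
  candidates: C₊=(6.3537,1.8472) cross=17.846; C₋=(6.0925,-0.9571) cross=-17.846
  mode + wants cross > 0 → take C=(6.3537,1.8472) (cross=17.846)
ex = (C−B)/|BC| = (0.9965,0.0840); ey = (-0.0840,0.9965)
P = B + 1.94·ex + 2.78·ey = (0.0817,4.1086)

0.08 4.11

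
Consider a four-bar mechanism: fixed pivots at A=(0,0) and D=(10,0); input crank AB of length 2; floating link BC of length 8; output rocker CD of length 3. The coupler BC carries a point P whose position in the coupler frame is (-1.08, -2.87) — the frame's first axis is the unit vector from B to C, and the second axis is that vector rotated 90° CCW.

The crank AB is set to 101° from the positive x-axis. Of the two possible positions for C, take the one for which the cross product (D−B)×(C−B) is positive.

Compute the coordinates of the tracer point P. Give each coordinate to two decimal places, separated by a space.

A=(0,0), D=(10.00,0)
B = A + 2.00·(cos101°, sin101°) = (-0.3816, 1.9633)
|BD| = 10.5656
circle(B,8.00) ∩ circle(D,3.00): a=7.8856, h=1.3481
  candidates: C₊=(7.6171,1.8226) cross=14.244; C₋=(7.1161,-0.8267) cross=-14.244
  mode + wants cross > 0 → take C=(7.6171,1.8226) (cross=14.244)
ex = (C−B)/|BC| = (0.9998,-0.0176); ey = (0.0176,0.9998)
P = B + -1.08·ex + -2.87·ey = (-1.5119,-0.8873)

-1.51 -0.89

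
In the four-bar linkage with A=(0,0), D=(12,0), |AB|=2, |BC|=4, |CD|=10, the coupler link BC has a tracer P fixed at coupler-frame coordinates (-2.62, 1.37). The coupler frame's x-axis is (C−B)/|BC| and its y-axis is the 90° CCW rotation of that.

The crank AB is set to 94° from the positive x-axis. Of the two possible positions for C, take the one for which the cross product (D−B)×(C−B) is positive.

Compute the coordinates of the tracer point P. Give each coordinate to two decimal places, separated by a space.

-3.05 1.49

A=(0,0), D=(12.00,0)
B = A + 2.00·(cos94°, sin94°) = (-0.1395, 1.9951)
|BD| = 12.3024
circle(B,4.00) ∩ circle(D,10.00): a=2.7372, h=2.9168
  candidates: C₊=(3.0345,4.4294) cross=35.883; C₋=(2.0884,-1.3270) cross=-35.883
  mode + wants cross > 0 → take C=(3.0345,4.4294) (cross=35.883)
ex = (C−B)/|BC| = (0.7935,0.6086); ey = (-0.6086,0.7935)
P = B + -2.62·ex + 1.37·ey = (-3.0522,1.4878)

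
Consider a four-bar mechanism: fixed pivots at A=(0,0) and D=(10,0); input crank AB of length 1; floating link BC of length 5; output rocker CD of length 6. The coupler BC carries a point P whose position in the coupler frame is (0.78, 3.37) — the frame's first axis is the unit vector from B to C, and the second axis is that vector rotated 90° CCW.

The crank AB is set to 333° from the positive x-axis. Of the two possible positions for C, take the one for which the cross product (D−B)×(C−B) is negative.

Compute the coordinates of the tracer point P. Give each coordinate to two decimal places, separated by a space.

A=(0,0), D=(10.00,0)
B = A + 1.00·(cos333°, sin333°) = (0.8910, -0.4540)
|BD| = 9.1203
circle(B,5.00) ∩ circle(D,6.00): a=3.9571, h=3.0564
  candidates: C₊=(4.6911,2.7956) cross=27.875; C₋=(4.9953,-3.3096) cross=-27.875
  mode - wants cross < 0 → take C=(4.9953,-3.3096) (cross=-27.875)
ex = (C−B)/|BC| = (0.8209,-0.5711); ey = (0.5711,0.8209)
P = B + 0.78·ex + 3.37·ey = (3.4560,1.8669)

3.46 1.87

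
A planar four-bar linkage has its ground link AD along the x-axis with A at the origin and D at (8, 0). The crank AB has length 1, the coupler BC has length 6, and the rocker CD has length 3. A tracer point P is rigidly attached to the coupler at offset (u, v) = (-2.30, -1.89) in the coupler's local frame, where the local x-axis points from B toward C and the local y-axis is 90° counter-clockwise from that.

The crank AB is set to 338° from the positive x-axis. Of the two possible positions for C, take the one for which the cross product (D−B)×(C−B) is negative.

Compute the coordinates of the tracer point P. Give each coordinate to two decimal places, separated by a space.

A=(0,0), D=(8.00,0)
B = A + 1.00·(cos338°, sin338°) = (0.9272, -0.3746)
|BD| = 7.0827
circle(B,6.00) ∩ circle(D,3.00): a=5.4474, h=2.5151
  candidates: C₊=(6.2339,2.4251) cross=17.814; C₋=(6.5000,-2.5981) cross=-17.814
  mode - wants cross < 0 → take C=(6.5000,-2.5981) (cross=-17.814)
ex = (C−B)/|BC| = (0.9288,-0.3706); ey = (0.3706,0.9288)
P = B + -2.30·ex + -1.89·ey = (-1.9095,-1.2777)

-1.91 -1.28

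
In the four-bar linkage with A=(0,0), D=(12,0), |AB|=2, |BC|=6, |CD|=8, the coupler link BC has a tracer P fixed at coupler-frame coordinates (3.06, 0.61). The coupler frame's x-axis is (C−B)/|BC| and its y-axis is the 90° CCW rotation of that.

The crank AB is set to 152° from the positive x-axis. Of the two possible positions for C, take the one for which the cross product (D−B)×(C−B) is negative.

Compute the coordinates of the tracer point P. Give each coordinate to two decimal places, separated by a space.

1.35 0.73

A=(0,0), D=(12.00,0)
B = A + 2.00·(cos152°, sin152°) = (-1.7659, 0.9389)
|BD| = 13.7979
circle(B,6.00) ∩ circle(D,8.00): a=5.8843, h=1.1727
  candidates: C₊=(4.1846,1.7085) cross=16.180; C₋=(4.0250,-0.6314) cross=-16.180
  mode - wants cross < 0 → take C=(4.0250,-0.6314) (cross=-16.180)
ex = (C−B)/|BC| = (0.9651,-0.2617); ey = (0.2617,0.9651)
P = B + 3.06·ex + 0.61·ey = (1.3471,0.7268)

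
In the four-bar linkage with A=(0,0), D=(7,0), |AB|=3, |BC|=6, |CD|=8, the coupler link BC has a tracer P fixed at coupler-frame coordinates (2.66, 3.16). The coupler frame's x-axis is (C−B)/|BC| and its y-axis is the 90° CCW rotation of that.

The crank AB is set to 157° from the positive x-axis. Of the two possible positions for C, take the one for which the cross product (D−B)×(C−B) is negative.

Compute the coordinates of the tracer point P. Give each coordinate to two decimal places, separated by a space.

A=(0,0), D=(7.00,0)
B = A + 3.00·(cos157°, sin157°) = (-2.7615, 1.1722)
|BD| = 9.8316
circle(B,6.00) ∩ circle(D,8.00): a=3.4918, h=4.8792
  candidates: C₊=(1.2872,5.6003) cross=47.971; C₋=(0.1237,-4.0886) cross=-47.971
  mode - wants cross < 0 → take C=(0.1237,-4.0886) (cross=-47.971)
ex = (C−B)/|BC| = (0.4809,-0.8768); ey = (0.8768,0.4809)
P = B + 2.66·ex + 3.16·ey = (1.2883,0.3595)

1.29 0.36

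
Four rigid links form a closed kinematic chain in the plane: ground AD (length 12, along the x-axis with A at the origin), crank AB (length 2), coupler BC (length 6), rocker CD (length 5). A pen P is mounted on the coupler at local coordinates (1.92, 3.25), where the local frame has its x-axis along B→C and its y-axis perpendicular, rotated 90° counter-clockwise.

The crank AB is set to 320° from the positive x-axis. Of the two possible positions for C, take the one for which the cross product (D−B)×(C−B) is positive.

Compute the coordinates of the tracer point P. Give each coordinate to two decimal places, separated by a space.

A=(0,0), D=(12.00,0)
B = A + 2.00·(cos320°, sin320°) = (1.5321, -1.2856)
|BD| = 10.5466
circle(B,6.00) ∩ circle(D,5.00): a=5.7948, h=1.5558
  candidates: C₊=(7.0940,0.9650) cross=16.409; C₋=(7.4733,-2.1234) cross=-16.409
  mode + wants cross > 0 → take C=(7.0940,0.9650) (cross=16.409)
ex = (C−B)/|BC| = (0.9270,0.3751); ey = (-0.3751,0.9270)
P = B + 1.92·ex + 3.25·ey = (2.0928,2.4473)

2.09 2.45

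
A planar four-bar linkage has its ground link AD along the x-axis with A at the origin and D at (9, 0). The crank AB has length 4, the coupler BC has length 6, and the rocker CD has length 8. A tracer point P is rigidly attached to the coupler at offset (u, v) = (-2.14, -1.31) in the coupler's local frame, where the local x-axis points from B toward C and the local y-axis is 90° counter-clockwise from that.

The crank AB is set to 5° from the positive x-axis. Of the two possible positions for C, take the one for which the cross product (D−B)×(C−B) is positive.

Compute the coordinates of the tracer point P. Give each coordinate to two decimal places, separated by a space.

5.24 -1.82

A=(0,0), D=(9.00,0)
B = A + 4.00·(cos5°, sin5°) = (3.9848, 0.3486)
|BD| = 5.0273
circle(B,6.00) ∩ circle(D,8.00): a=-0.2711, h=5.9939
  candidates: C₊=(4.1300,6.3469) cross=30.133; C₋=(3.2987,-5.6120) cross=-30.133
  mode + wants cross > 0 → take C=(4.1300,6.3469) (cross=30.133)
ex = (C−B)/|BC| = (0.0242,0.9997); ey = (-0.9997,0.0242)
P = B + -2.14·ex + -1.31·ey = (5.2426,-1.8224)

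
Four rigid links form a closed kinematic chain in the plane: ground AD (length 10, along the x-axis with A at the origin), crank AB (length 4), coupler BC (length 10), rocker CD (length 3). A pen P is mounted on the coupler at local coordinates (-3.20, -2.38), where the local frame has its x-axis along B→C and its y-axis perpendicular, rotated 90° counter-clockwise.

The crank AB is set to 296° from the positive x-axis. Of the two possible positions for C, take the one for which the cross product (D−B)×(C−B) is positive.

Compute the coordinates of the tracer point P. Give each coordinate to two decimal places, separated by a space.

A=(0,0), D=(10.00,0)
B = A + 4.00·(cos296°, sin296°) = (1.7535, -3.5952)
|BD| = 8.9961
circle(B,10.00) ∩ circle(D,3.00): a=9.5558, h=2.9473
  candidates: C₊=(9.3352,2.9254) cross=26.515; C₋=(11.6909,-2.4781) cross=-26.515
  mode + wants cross > 0 → take C=(9.3352,2.9254) (cross=26.515)
ex = (C−B)/|BC| = (0.7582,0.6521); ey = (-0.6521,0.7582)
P = B + -3.20·ex + -2.38·ey = (0.8792,-7.4862)

0.88 -7.49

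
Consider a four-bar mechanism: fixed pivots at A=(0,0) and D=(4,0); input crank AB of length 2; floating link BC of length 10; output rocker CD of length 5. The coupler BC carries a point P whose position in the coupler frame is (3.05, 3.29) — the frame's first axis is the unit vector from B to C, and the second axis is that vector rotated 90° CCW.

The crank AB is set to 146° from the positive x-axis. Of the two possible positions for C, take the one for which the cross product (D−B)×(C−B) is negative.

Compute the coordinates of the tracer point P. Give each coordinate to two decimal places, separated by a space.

A=(0,0), D=(4.00,0)
B = A + 2.00·(cos146°, sin146°) = (-1.6581, 1.1184)
|BD| = 5.7675
circle(B,10.00) ∩ circle(D,5.00): a=9.3857, h=3.4510
  candidates: C₊=(8.2186,2.6839) cross=19.904; C₋=(6.8803,-4.0871) cross=-19.904
  mode - wants cross < 0 → take C=(6.8803,-4.0871) (cross=-19.904)
ex = (C−B)/|BC| = (0.8538,-0.5205); ey = (0.5205,0.8538)
P = B + 3.05·ex + 3.29·ey = (2.6587,2.3398)

2.66 2.34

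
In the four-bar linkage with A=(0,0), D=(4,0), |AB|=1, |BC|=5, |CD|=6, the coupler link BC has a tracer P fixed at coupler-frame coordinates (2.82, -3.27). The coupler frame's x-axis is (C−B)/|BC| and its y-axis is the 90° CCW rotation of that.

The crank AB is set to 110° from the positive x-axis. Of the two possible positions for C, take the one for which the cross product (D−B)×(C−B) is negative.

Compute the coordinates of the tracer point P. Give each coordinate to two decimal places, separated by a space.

-3.65 -1.83

A=(0,0), D=(4.00,0)
B = A + 1.00·(cos110°, sin110°) = (-0.3420, 0.9397)
|BD| = 4.4425
circle(B,5.00) ∩ circle(D,6.00): a=0.9832, h=4.9024
  candidates: C₊=(1.6559,5.5232) cross=21.779; C₋=(-0.4180,-4.0597) cross=-21.779
  mode - wants cross < 0 → take C=(-0.4180,-4.0597) (cross=-21.779)
ex = (C−B)/|BC| = (-0.0152,-0.9999); ey = (0.9999,-0.0152)
P = B + 2.82·ex + -3.27·ey = (-3.6545,-1.8303)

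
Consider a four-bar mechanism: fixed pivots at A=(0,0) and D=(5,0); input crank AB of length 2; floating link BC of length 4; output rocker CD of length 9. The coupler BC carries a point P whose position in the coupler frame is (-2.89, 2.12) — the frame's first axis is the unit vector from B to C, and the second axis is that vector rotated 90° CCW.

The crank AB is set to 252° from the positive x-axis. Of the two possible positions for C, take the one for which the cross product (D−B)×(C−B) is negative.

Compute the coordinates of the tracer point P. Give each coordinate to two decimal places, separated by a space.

A=(0,0), D=(5.00,0)
B = A + 2.00·(cos252°, sin252°) = (-0.6180, -1.9021)
|BD| = 5.9313
circle(B,4.00) ∩ circle(D,9.00): a=-2.5138, h=3.1114
  candidates: C₊=(-3.9968,0.2389) cross=18.455; C₋=(-2.0012,-5.6554) cross=-18.455
  mode - wants cross < 0 → take C=(-2.0012,-5.6554) (cross=-18.455)
ex = (C−B)/|BC| = (-0.3458,-0.9383); ey = (0.9383,-0.3458)
P = B + -2.89·ex + 2.12·ey = (2.3705,0.0765)

2.37 0.08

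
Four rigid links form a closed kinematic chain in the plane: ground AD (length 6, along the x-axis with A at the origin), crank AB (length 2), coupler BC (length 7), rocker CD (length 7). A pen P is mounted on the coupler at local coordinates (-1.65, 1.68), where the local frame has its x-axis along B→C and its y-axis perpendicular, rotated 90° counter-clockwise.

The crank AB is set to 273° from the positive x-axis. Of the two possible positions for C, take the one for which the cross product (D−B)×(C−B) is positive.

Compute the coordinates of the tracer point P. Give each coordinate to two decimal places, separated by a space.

A=(0,0), D=(6.00,0)
B = A + 2.00·(cos273°, sin273°) = (0.1047, -1.9973)
|BD| = 6.2245
circle(B,7.00) ∩ circle(D,7.00): a=3.1122, h=6.2701
  candidates: C₊=(1.0404,4.9399) cross=39.028; C₋=(5.0642,-6.9372) cross=-39.028
  mode + wants cross > 0 → take C=(1.0404,4.9399) (cross=39.028)
ex = (C−B)/|BC| = (0.1337,0.9910); ey = (-0.9910,0.1337)
P = B + -1.65·ex + 1.68·ey = (-1.7808,-3.4079)

-1.78 -3.41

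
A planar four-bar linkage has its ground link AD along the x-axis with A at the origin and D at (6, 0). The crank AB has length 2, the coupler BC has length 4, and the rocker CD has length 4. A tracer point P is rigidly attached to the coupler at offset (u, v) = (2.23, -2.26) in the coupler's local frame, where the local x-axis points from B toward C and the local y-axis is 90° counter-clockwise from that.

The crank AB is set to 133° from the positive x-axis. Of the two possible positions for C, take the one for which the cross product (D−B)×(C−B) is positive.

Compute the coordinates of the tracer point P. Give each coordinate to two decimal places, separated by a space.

1.19 -0.42

A=(0,0), D=(6.00,0)
B = A + 2.00·(cos133°, sin133°) = (-1.3640, 1.4627)
|BD| = 7.5079
circle(B,4.00) ∩ circle(D,4.00): a=3.7539, h=1.3813
  candidates: C₊=(2.5871,2.0862) cross=10.371; C₋=(2.0489,-0.6235) cross=-10.371
  mode + wants cross > 0 → take C=(2.5871,2.0862) (cross=10.371)
ex = (C−B)/|BC| = (0.9878,0.1559); ey = (-0.1559,0.9878)
P = B + 2.23·ex + -2.26·ey = (1.1910,-0.4221)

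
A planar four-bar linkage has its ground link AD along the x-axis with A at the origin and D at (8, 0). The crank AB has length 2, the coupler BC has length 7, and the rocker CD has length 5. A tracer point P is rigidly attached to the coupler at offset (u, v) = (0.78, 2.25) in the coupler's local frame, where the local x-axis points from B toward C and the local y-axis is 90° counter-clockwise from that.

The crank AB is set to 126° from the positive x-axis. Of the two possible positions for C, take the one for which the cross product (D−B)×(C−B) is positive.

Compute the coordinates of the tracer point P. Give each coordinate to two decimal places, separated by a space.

-1.29 4.00

A=(0,0), D=(8.00,0)
B = A + 2.00·(cos126°, sin126°) = (-1.1756, 1.6180)
|BD| = 9.3171
circle(B,7.00) ∩ circle(D,5.00): a=5.9465, h=3.6931
  candidates: C₊=(5.3219,4.2223) cross=34.409; C₋=(4.0392,-3.0516) cross=-34.409
  mode + wants cross > 0 → take C=(5.3219,4.2223) (cross=34.409)
ex = (C−B)/|BC| = (0.9282,0.3720); ey = (-0.3720,0.9282)
P = B + 0.78·ex + 2.25·ey = (-1.2887,3.9967)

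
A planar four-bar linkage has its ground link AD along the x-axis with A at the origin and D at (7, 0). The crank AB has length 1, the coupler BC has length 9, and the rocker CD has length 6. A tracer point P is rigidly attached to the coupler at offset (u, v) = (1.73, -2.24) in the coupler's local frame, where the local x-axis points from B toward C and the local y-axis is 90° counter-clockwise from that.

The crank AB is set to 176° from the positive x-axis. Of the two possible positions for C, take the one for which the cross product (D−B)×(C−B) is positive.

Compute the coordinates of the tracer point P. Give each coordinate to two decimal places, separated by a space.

A=(0,0), D=(7.00,0)
B = A + 1.00·(cos176°, sin176°) = (-0.9976, 0.0698)
|BD| = 7.9979
circle(B,9.00) ∩ circle(D,6.00): a=6.8122, h=5.8817
  candidates: C₊=(5.8657,5.8918) cross=47.041; C₋=(5.7631,-5.8711) cross=-47.041
  mode + wants cross > 0 → take C=(5.8657,5.8918) (cross=47.041)
ex = (C−B)/|BC| = (0.7626,0.6469); ey = (-0.6469,0.7626)
P = B + 1.73·ex + -2.24·ey = (1.7707,-0.5193)

1.77 -0.52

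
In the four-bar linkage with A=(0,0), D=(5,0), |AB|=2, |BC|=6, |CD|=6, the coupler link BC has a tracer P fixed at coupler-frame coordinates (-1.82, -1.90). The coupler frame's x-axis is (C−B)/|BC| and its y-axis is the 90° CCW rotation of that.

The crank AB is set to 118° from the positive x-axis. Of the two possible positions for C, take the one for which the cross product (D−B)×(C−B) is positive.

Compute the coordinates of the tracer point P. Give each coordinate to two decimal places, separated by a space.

-1.00 -0.86

A=(0,0), D=(5.00,0)
B = A + 2.00·(cos118°, sin118°) = (-0.9389, 1.7659)
|BD| = 6.1959
circle(B,6.00) ∩ circle(D,6.00): a=3.0980, h=5.1384
  candidates: C₊=(3.4950,5.8082) cross=31.837; C₋=(0.5661,-4.0423) cross=-31.837
  mode + wants cross > 0 → take C=(3.4950,5.8082) (cross=31.837)
ex = (C−B)/|BC| = (0.7390,0.6737); ey = (-0.6737,0.7390)
P = B + -1.82·ex + -1.90·ey = (-1.0038,-0.8643)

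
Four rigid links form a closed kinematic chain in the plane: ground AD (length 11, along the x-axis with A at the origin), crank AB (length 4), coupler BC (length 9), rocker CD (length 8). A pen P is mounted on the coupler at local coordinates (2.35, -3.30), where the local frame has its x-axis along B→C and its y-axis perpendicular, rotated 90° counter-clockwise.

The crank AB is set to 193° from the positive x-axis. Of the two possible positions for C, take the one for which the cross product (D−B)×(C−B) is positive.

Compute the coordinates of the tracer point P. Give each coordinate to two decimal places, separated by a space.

-0.20 -2.56

A=(0,0), D=(11.00,0)
B = A + 4.00·(cos193°, sin193°) = (-3.8975, -0.8998)
|BD| = 14.9246
circle(B,9.00) ∩ circle(D,8.00): a=8.0318, h=4.0607
  candidates: C₊=(3.8749,3.6378) cross=60.605; C₋=(4.3646,-4.4689) cross=-60.605
  mode + wants cross > 0 → take C=(3.8749,3.6378) (cross=60.605)
ex = (C−B)/|BC| = (0.8636,0.5042); ey = (-0.5042,0.8636)
P = B + 2.35·ex + -3.30·ey = (-0.2042,-2.5649)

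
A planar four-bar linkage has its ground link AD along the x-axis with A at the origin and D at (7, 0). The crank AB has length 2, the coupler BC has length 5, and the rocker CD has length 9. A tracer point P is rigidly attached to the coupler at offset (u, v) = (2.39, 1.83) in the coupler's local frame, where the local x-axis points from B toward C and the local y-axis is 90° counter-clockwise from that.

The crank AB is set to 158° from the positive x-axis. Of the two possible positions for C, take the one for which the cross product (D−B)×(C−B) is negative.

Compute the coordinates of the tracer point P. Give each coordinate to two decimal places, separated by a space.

A=(0,0), D=(7.00,0)
B = A + 2.00·(cos158°, sin158°) = (-1.8544, 0.7492)
|BD| = 8.8860
circle(B,5.00) ∩ circle(D,9.00): a=1.2920, h=4.8302
  candidates: C₊=(-0.1597,5.4533) cross=42.921; C₋=(-0.9742,-4.1727) cross=-42.921
  mode - wants cross < 0 → take C=(-0.9742,-4.1727) (cross=-42.921)
ex = (C−B)/|BC| = (0.1760,-0.9844); ey = (0.9844,0.1760)
P = B + 2.39·ex + 1.83·ey = (0.3678,-1.2813)

0.37 -1.28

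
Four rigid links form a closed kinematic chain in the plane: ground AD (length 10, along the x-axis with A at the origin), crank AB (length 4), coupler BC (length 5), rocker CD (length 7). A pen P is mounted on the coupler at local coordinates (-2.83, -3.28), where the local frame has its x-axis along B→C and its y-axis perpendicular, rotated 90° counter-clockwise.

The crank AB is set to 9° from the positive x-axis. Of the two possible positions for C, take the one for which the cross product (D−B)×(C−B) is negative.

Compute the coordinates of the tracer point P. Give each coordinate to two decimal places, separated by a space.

0.37 3.07

A=(0,0), D=(10.00,0)
B = A + 4.00·(cos9°, sin9°) = (3.9508, 0.6257)
|BD| = 6.0815
circle(B,5.00) ∩ circle(D,7.00): a=1.0676, h=4.8847
  candidates: C₊=(5.5153,5.3747) cross=29.706; C₋=(4.5101,-4.3429) cross=-29.706
  mode - wants cross < 0 → take C=(4.5101,-4.3429) (cross=-29.706)
ex = (C−B)/|BC| = (0.1119,-0.9937); ey = (0.9937,0.1119)
P = B + -2.83·ex + -3.28·ey = (0.3748,3.0711)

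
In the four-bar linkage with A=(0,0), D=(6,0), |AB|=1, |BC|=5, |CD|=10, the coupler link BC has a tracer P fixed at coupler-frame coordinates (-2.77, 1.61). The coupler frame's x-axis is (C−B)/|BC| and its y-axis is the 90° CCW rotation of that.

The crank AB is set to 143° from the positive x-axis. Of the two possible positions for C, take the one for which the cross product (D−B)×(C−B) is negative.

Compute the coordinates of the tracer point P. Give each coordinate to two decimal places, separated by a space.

1.97 2.21

A=(0,0), D=(6.00,0)
B = A + 1.00·(cos143°, sin143°) = (-0.7986, 0.6018)
|BD| = 6.8252
circle(B,5.00) ∩ circle(D,10.00): a=-2.0817, h=4.5460
  candidates: C₊=(-2.4714,5.3137) cross=31.028; C₋=(-3.2731,-3.7430) cross=-31.028
  mode - wants cross < 0 → take C=(-3.2731,-3.7430) (cross=-31.028)
ex = (C−B)/|BC| = (-0.4949,-0.8690); ey = (0.8690,-0.4949)
P = B + -2.77·ex + 1.61·ey = (1.9712,2.2120)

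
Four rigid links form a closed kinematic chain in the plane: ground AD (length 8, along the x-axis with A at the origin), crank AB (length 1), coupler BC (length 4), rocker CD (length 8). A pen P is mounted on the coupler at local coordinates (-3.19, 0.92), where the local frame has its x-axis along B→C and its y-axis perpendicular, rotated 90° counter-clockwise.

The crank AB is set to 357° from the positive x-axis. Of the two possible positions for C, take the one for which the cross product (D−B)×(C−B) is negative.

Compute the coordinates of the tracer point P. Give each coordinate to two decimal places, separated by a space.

A=(0,0), D=(8.00,0)
B = A + 1.00·(cos357°, sin357°) = (0.9986, -0.0523)
|BD| = 7.0016
circle(B,4.00) ∩ circle(D,8.00): a=0.0730, h=3.9993
  candidates: C₊=(1.0417,3.9474) cross=28.002; C₋=(1.1015,-4.0510) cross=-28.002
  mode - wants cross < 0 → take C=(1.1015,-4.0510) (cross=-28.002)
ex = (C−B)/|BC| = (0.0257,-0.9997); ey = (0.9997,0.0257)
P = B + -3.19·ex + 0.92·ey = (1.8363,3.1603)

1.84 3.16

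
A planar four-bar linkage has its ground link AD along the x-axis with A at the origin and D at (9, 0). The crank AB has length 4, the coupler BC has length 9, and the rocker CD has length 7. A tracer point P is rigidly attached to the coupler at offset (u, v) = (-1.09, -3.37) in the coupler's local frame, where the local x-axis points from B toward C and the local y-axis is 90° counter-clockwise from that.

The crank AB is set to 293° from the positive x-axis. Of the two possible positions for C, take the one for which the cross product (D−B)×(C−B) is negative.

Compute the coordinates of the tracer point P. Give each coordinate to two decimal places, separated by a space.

-0.67 -6.43

A=(0,0), D=(9.00,0)
B = A + 4.00·(cos293°, sin293°) = (1.5629, -3.6820)
|BD| = 8.2986
circle(B,9.00) ∩ circle(D,7.00): a=6.0773, h=6.6382
  candidates: C₊=(4.0640,4.9635) cross=55.088; C₋=(9.9546,-6.9346) cross=-55.088
  mode - wants cross < 0 → take C=(9.9546,-6.9346) (cross=-55.088)
ex = (C−B)/|BC| = (0.9324,-0.3614); ey = (0.3614,0.9324)
P = B + -1.09·ex + -3.37·ey = (-0.6713,-6.4303)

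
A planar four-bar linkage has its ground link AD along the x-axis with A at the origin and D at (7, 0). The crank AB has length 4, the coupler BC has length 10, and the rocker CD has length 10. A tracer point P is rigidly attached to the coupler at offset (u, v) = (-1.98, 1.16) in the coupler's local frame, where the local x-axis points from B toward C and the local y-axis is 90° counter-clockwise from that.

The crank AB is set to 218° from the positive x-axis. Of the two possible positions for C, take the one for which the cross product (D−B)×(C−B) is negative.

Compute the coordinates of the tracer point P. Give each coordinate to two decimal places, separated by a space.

A=(0,0), D=(7.00,0)
B = A + 4.00·(cos218°, sin218°) = (-3.1520, -2.4626)
|BD| = 10.4465
circle(B,10.00) ∩ circle(D,10.00): a=5.2232, h=8.5275
  candidates: C₊=(-0.0863,7.0558) cross=89.082; C₋=(3.9342,-9.5185) cross=-89.082
  mode - wants cross < 0 → take C=(3.9342,-9.5185) (cross=-89.082)
ex = (C−B)/|BC| = (0.7086,-0.7056); ey = (0.7056,0.7086)
P = B + -1.98·ex + 1.16·ey = (-3.7367,-0.2436)

-3.74 -0.24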